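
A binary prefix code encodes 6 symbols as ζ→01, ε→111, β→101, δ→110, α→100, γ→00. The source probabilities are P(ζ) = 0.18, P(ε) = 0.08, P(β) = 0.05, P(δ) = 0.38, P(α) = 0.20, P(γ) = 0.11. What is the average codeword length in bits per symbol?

L̄ = Σ pᵢ·ℓᵢ = 0.18·2 + 0.08·3 + 0.05·3 + 0.38·3 + 0.20·3 + 0.11·2 = 2.71 bits/symbol.

2.71 bits/symbol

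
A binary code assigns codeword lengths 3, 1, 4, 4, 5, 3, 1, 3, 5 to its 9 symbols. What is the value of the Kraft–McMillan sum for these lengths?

1.5625

With common denominator 2^5 = 32: Σ 2^(−ℓᵢ) = 4/32 + 16/32 + 2/32 + 2/32 + 1/32 + 4/32 + 16/32 + 4/32 + 1/32 = 50/32 = 1.5625.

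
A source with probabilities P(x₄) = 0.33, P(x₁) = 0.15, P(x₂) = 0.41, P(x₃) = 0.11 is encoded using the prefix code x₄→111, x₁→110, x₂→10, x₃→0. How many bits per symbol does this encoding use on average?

2.37 bits/symbol

L̄ = Σ pᵢ·ℓᵢ = 0.33·3 + 0.15·3 + 0.41·2 + 0.11·1 = 2.37 bits/symbol.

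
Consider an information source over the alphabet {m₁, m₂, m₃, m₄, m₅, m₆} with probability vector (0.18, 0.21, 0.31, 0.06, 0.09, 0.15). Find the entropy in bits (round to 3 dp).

2.409 bits

H = −Σ pᵢ log₂ pᵢ.
−0.18·log₂(0.18) = 0.4453
−0.21·log₂(0.21) = 0.4728
−0.31·log₂(0.31) = 0.5238
−0.06·log₂(0.06) = 0.2435
−0.09·log₂(0.09) = 0.3127
−0.15·log₂(0.15) = 0.4105
Sum ≈ 2.4087 → 2.409 bits.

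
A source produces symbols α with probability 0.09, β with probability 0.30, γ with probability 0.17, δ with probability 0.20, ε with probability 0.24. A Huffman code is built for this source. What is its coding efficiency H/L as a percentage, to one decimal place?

Entropy H = −Σ p log₂ p ≈ 2.2269 bits.
Huffman merges: 9/100+17/100→13/50; 1/5+6/25→11/25; 13/50+3/10→14/25; 11/25+14/25→1. L = 113/50 ≈ 2.2600.
Efficiency = H/L = 2.2269/2.2600 = 98.5%.

98.5%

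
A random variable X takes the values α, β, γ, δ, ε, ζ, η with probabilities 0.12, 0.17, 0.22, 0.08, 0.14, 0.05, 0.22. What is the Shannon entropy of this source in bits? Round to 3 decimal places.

H = −Σ pᵢ log₂ pᵢ.
−0.12·log₂(0.12) = 0.3671
−0.17·log₂(0.17) = 0.4346
−0.22·log₂(0.22) = 0.4806
−0.08·log₂(0.08) = 0.2915
−0.14·log₂(0.14) = 0.3971
−0.05·log₂(0.05) = 0.2161
−0.22·log₂(0.22) = 0.4806
Sum ≈ 2.6675 → 2.668 bits.

2.668 bits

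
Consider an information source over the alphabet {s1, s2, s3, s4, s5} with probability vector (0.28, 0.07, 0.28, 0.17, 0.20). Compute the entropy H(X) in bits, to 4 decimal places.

H = −Σ pᵢ log₂ pᵢ.
−0.28·log₂(0.28) = 0.5142
−0.07·log₂(0.07) = 0.2686
−0.28·log₂(0.28) = 0.5142
−0.17·log₂(0.17) = 0.4346
−0.20·log₂(0.20) = 0.4644
Sum ≈ 2.1960 → 2.1960 bits.

2.1960 bits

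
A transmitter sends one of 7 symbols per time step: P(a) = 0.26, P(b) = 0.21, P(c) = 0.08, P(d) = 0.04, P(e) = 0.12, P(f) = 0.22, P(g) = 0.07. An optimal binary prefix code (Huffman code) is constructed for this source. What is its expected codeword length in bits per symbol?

2.61 bits/symbol

Repeatedly combine the two least-probable nodes; the expected code length is the sum of the merged weights.
merge 1/25 + 7/100 → 11/100
merge 2/25 + 11/100 → 19/100
merge 3/25 + 19/100 → 31/100
merge 21/100 + 11/50 → 43/100
merge 13/50 + 31/100 → 57/100
merge 43/100 + 57/100 → 1
L = 11/100 + 19/100 + 31/100 + 43/100 + 57/100 + 1 = 261/100 = 2.61 bits/symbol.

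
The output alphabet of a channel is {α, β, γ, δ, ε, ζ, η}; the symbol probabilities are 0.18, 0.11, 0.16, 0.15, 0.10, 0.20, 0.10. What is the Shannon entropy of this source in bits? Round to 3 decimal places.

2.758 bits

H = −Σ pᵢ log₂ pᵢ.
−0.18·log₂(0.18) = 0.4453
−0.11·log₂(0.11) = 0.3503
−0.16·log₂(0.16) = 0.4230
−0.15·log₂(0.15) = 0.4105
−0.10·log₂(0.10) = 0.3322
−0.20·log₂(0.20) = 0.4644
−0.10·log₂(0.10) = 0.3322
Sum ≈ 2.7579 → 2.758 bits.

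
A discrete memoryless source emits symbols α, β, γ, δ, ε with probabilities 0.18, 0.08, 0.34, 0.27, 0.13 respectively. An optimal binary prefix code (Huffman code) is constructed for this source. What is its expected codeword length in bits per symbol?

Repeatedly combine the two least-probable nodes; the expected code length is the sum of the merged weights.
merge 2/25 + 13/100 → 21/100
merge 9/50 + 21/100 → 39/100
merge 27/100 + 17/50 → 61/100
merge 39/100 + 61/100 → 1
L = 21/100 + 39/100 + 61/100 + 1 = 221/100 = 2.21 bits/symbol.

2.21 bits/symbol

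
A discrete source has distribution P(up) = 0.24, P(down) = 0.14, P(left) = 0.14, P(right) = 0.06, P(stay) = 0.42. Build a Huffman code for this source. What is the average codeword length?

2.12 bits/symbol

Repeatedly combine the two least-probable nodes; the expected code length is the sum of the merged weights.
merge 3/50 + 7/50 → 1/5
merge 7/50 + 1/5 → 17/50
merge 6/25 + 17/50 → 29/50
merge 21/50 + 29/50 → 1
L = 1/5 + 17/50 + 29/50 + 1 = 53/25 = 2.12 bits/symbol.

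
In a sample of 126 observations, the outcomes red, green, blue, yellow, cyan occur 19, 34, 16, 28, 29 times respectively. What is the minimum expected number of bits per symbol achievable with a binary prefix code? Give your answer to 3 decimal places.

2.278 bits/symbol

Probabilities are the counts divided by 126.
Repeatedly combine the two least-probable nodes; the expected code length is the sum of the merged weights.
merge 8/63 + 19/126 → 5/18
merge 2/9 + 29/126 → 19/42
merge 17/63 + 5/18 → 23/42
merge 19/42 + 23/42 → 1
L = 5/18 + 19/42 + 23/42 + 1 = 41/18 ≈ 2.278 bits/symbol.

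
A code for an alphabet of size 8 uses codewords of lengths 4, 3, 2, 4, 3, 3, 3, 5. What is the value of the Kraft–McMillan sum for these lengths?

0.90625

With common denominator 2^5 = 32: Σ 2^(−ℓᵢ) = 2/32 + 4/32 + 8/32 + 2/32 + 4/32 + 4/32 + 4/32 + 1/32 = 29/32 = 0.90625.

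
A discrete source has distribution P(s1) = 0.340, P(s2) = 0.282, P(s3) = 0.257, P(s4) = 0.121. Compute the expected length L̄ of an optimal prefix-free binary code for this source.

Repeatedly combine the two least-probable nodes; the expected code length is the sum of the merged weights.
merge 121/1000 + 257/1000 → 189/500
merge 141/500 + 17/50 → 311/500
merge 189/500 + 311/500 → 1
L = 189/500 + 311/500 + 1 = 2 bits/symbol.

2 bits/symbol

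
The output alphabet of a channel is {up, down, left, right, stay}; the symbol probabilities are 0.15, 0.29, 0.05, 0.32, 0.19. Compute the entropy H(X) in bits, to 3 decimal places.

2.126 bits

H = −Σ pᵢ log₂ pᵢ.
−0.15·log₂(0.15) = 0.4105
−0.29·log₂(0.29) = 0.5179
−0.05·log₂(0.05) = 0.2161
−0.32·log₂(0.32) = 0.5260
−0.19·log₂(0.19) = 0.4552
Sum ≈ 2.1258 → 2.126 bits.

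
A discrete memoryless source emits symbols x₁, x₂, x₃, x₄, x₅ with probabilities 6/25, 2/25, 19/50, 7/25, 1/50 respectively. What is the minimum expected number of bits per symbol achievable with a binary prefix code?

2.06 bits/symbol

Repeatedly combine the two least-probable nodes; the expected code length is the sum of the merged weights.
merge 1/50 + 2/25 → 1/10
merge 1/10 + 6/25 → 17/50
merge 7/25 + 17/50 → 31/50
merge 19/50 + 31/50 → 1
L = 1/10 + 17/50 + 31/50 + 1 = 103/50 = 2.06 bits/symbol.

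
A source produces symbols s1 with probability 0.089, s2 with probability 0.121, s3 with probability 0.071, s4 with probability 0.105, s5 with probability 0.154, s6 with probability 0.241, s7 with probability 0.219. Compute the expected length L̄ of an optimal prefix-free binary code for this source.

Repeatedly combine the two least-probable nodes; the expected code length is the sum of the merged weights.
merge 71/1000 + 89/1000 → 4/25
merge 21/200 + 121/1000 → 113/500
merge 77/500 + 4/25 → 157/500
merge 219/1000 + 113/500 → 89/200
merge 241/1000 + 157/500 → 111/200
merge 89/200 + 111/200 → 1
L = 4/25 + 113/500 + 157/500 + 89/200 + 111/200 + 1 = 27/10 = 2.7 bits/symbol.

2.7 bits/symbol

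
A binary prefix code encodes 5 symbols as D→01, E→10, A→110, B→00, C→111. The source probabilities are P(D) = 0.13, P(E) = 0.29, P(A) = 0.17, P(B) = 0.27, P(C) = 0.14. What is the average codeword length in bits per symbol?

2.31 bits/symbol

L̄ = Σ pᵢ·ℓᵢ = 0.13·2 + 0.29·2 + 0.17·3 + 0.27·2 + 0.14·3 = 2.31 bits/symbol.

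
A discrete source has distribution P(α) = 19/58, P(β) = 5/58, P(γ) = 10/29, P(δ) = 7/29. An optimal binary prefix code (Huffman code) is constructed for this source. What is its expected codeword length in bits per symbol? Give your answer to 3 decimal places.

1.983 bits/symbol

Repeatedly combine the two least-probable nodes; the expected code length is the sum of the merged weights.
merge 5/58 + 7/29 → 19/58
merge 19/58 + 19/58 → 19/29
merge 10/29 + 19/29 → 1
L = 19/58 + 19/29 + 1 = 115/58 ≈ 1.983 bits/symbol.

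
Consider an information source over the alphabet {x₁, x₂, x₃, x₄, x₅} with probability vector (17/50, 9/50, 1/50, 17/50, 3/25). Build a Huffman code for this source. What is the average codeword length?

2.12 bits/symbol

Repeatedly combine the two least-probable nodes; the expected code length is the sum of the merged weights.
merge 1/50 + 3/25 → 7/50
merge 7/50 + 9/50 → 8/25
merge 8/25 + 17/50 → 33/50
merge 17/50 + 33/50 → 1
L = 7/50 + 8/25 + 33/50 + 1 = 53/25 = 2.12 bits/symbol.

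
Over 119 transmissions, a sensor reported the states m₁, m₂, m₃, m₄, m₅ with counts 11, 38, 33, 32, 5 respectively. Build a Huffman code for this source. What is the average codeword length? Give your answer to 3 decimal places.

2.134 bits/symbol

Probabilities are the counts divided by 119.
Repeatedly combine the two least-probable nodes; the expected code length is the sum of the merged weights.
merge 5/119 + 11/119 → 16/119
merge 16/119 + 32/119 → 48/119
merge 33/119 + 38/119 → 71/119
merge 48/119 + 71/119 → 1
L = 16/119 + 48/119 + 71/119 + 1 = 254/119 ≈ 2.134 bits/symbol.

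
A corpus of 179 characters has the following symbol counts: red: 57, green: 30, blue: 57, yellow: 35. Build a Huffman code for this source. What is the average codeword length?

Probabilities are the counts divided by 179.
Repeatedly combine the two least-probable nodes; the expected code length is the sum of the merged weights.
merge 30/179 + 35/179 → 65/179
merge 57/179 + 57/179 → 114/179
merge 65/179 + 114/179 → 1
L = 65/179 + 114/179 + 1 = 2 bits/symbol.

2 bits/symbol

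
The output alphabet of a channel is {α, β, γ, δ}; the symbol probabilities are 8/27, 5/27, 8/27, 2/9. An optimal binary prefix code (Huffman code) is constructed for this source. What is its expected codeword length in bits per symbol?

Repeatedly combine the two least-probable nodes; the expected code length is the sum of the merged weights.
merge 5/27 + 2/9 → 11/27
merge 8/27 + 8/27 → 16/27
merge 11/27 + 16/27 → 1
L = 11/27 + 16/27 + 1 = 2 bits/symbol.

2 bits/symbol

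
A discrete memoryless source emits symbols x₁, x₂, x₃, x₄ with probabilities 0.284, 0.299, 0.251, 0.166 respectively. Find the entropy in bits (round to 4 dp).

1.9672 bits

H = −Σ pᵢ log₂ pᵢ.
−0.284·log₂(0.284) = 0.5158
−0.299·log₂(0.299) = 0.5208
−0.251·log₂(0.251) = 0.5006
−0.166·log₂(0.166) = 0.4301
Sum ≈ 1.9672 → 1.9672 bits.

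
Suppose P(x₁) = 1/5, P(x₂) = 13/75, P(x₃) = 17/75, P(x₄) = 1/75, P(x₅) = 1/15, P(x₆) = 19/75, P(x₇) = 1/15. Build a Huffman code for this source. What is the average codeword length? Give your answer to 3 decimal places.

Repeatedly combine the two least-probable nodes; the expected code length is the sum of the merged weights.
merge 1/75 + 1/15 → 2/25
merge 1/15 + 2/25 → 11/75
merge 11/75 + 13/75 → 8/25
merge 1/5 + 17/75 → 32/75
merge 19/75 + 8/25 → 43/75
merge 32/75 + 43/75 → 1
L = 2/25 + 11/75 + 8/25 + 32/75 + 43/75 + 1 = 191/75 ≈ 2.547 bits/symbol.

2.547 bits/symbol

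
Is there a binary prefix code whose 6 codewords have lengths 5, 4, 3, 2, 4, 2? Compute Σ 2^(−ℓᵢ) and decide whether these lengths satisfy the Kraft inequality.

0.78125; yes

With common denominator 2^5 = 32: Σ 2^(−ℓᵢ) = 1/32 + 2/32 + 4/32 + 8/32 + 2/32 + 8/32 = 25/32 = 0.78125.
Kraft's inequality requires Σ ≤ 1; here Σ = 0.78125 ≤ 1, so such a prefix code exists.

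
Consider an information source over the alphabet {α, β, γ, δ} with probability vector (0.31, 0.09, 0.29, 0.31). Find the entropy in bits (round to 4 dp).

1.8781 bits

H = −Σ pᵢ log₂ pᵢ.
−0.31·log₂(0.31) = 0.5238
−0.09·log₂(0.09) = 0.3127
−0.29·log₂(0.29) = 0.5179
−0.31·log₂(0.31) = 0.5238
Sum ≈ 1.8781 → 1.8781 bits.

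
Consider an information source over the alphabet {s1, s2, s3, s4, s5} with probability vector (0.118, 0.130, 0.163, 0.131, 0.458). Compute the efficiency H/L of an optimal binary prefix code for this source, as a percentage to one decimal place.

99.5%

Entropy H = −Σ p log₂ p ≈ 2.0731 bits.
Huffman merges: 59/500+13/100→31/125; 131/1000+163/1000→147/500; 31/125+147/500→271/500; 229/500+271/500→1. L = 521/250 ≈ 2.0840.
Efficiency = H/L = 2.0731/2.0840 = 99.5%.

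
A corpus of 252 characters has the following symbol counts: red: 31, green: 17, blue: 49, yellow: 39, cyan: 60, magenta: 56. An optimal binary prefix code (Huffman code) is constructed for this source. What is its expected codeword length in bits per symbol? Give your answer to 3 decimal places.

Probabilities are the counts divided by 252.
Repeatedly combine the two least-probable nodes; the expected code length is the sum of the merged weights.
merge 17/252 + 31/252 → 4/21
merge 13/84 + 4/21 → 29/84
merge 7/36 + 2/9 → 5/12
merge 5/21 + 29/84 → 7/12
merge 5/12 + 7/12 → 1
L = 4/21 + 29/84 + 5/12 + 7/12 + 1 = 71/28 ≈ 2.536 bits/symbol.

2.536 bits/symbol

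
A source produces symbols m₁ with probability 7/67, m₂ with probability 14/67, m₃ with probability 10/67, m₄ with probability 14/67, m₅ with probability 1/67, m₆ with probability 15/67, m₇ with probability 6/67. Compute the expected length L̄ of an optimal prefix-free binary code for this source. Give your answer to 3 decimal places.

2.672 bits/symbol

Repeatedly combine the two least-probable nodes; the expected code length is the sum of the merged weights.
merge 1/67 + 6/67 → 7/67
merge 7/67 + 7/67 → 14/67
merge 10/67 + 14/67 → 24/67
merge 14/67 + 14/67 → 28/67
merge 15/67 + 24/67 → 39/67
merge 28/67 + 39/67 → 1
L = 7/67 + 14/67 + 24/67 + 28/67 + 39/67 + 1 = 179/67 ≈ 2.672 bits/symbol.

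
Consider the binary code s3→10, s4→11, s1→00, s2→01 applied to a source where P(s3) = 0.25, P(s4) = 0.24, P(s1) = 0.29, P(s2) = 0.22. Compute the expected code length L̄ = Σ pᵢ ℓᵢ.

L̄ = Σ pᵢ·ℓᵢ = 0.25·2 + 0.24·2 + 0.29·2 + 0.22·2 = 2 bits/symbol.

2 bits/symbol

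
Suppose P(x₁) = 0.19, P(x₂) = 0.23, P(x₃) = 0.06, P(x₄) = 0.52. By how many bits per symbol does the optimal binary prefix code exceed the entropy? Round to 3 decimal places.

0.053 bits

Entropy H = −Σ p log₂ p ≈ 1.6770 bits.
Huffman merges: 3/50+19/100→1/4; 23/100+1/4→12/25; 12/25+13/25→1. L = 173/100 ≈ 1.7300.
L − H = 1.7300 − 1.6770 = 0.053 bits.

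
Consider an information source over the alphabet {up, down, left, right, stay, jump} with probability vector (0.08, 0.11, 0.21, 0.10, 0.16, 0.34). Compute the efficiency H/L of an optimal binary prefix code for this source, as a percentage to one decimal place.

Entropy H = −Σ p log₂ p ≈ 2.3990 bits.
Huffman merges: 2/25+1/10→9/50; 11/100+4/25→27/100; 9/50+21/100→39/100; 27/100+17/50→61/100; 39/100+61/100→1. L = 49/20 ≈ 2.4500.
Efficiency = H/L = 2.3990/2.4500 = 97.9%.

97.9%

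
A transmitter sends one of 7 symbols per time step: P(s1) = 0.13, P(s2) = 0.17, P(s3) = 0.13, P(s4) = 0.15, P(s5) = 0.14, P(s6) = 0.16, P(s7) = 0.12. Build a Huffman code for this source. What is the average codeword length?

2.83 bits/symbol

Repeatedly combine the two least-probable nodes; the expected code length is the sum of the merged weights.
merge 3/25 + 13/100 → 1/4
merge 13/100 + 7/50 → 27/100
merge 3/20 + 4/25 → 31/100
merge 17/100 + 1/4 → 21/50
merge 27/100 + 31/100 → 29/50
merge 21/50 + 29/50 → 1
L = 1/4 + 27/100 + 31/100 + 21/50 + 29/50 + 1 = 283/100 = 2.83 bits/symbol.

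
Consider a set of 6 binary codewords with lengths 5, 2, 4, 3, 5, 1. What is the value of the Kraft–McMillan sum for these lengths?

1

With common denominator 2^5 = 32: Σ 2^(−ℓᵢ) = 1/32 + 8/32 + 2/32 + 4/32 + 1/32 + 16/32 = 32/32 = 1.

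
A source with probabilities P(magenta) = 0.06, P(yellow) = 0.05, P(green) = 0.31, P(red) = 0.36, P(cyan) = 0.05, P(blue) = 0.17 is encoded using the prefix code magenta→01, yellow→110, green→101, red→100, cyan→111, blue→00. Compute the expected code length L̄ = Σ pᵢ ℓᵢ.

L̄ = Σ pᵢ·ℓᵢ = 0.06·2 + 0.05·3 + 0.31·3 + 0.36·3 + 0.05·3 + 0.17·2 = 2.77 bits/symbol.

2.77 bits/symbol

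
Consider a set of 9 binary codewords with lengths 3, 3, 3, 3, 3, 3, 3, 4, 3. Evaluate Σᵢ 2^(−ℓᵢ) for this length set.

1.0625

With common denominator 2^4 = 16: Σ 2^(−ℓᵢ) = 2/16 + 2/16 + 2/16 + 2/16 + 2/16 + 2/16 + 2/16 + 1/16 + 2/16 = 17/16 = 1.0625.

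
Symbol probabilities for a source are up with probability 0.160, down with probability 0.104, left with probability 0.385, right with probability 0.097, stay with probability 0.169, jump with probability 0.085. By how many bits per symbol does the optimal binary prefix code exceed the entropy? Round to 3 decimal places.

0.057 bits

Entropy H = −Σ p log₂ p ≈ 2.3550 bits.
Huffman merges: 17/200+97/1000→91/500; 13/125+4/25→33/125; 169/1000+91/500→351/1000; 33/125+351/1000→123/200; 77/200+123/200→1. L = 603/250 ≈ 2.4120.
L − H = 2.4120 − 2.3550 = 0.057 bits.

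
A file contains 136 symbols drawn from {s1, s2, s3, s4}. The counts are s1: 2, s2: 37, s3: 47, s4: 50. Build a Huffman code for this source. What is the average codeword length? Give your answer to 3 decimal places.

1.919 bits/symbol

Probabilities are the counts divided by 136.
Repeatedly combine the two least-probable nodes; the expected code length is the sum of the merged weights.
merge 1/68 + 37/136 → 39/136
merge 39/136 + 47/136 → 43/68
merge 25/68 + 43/68 → 1
L = 39/136 + 43/68 + 1 = 261/136 ≈ 1.919 bits/symbol.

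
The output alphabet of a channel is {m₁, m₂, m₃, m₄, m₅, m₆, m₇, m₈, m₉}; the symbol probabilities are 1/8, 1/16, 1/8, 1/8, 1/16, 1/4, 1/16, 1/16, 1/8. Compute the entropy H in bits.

3 bits

Each probability is a power of 1/2, so log₂(1/p) is an integer.
H = Σ p·log₂(1/p) = 1/8·3 + 1/16·4 + 1/8·3 + 1/8·3 + 1/16·4 + 1/4·2 + 1/16·4 + 1/16·4 + 1/8·3 = 3 bits.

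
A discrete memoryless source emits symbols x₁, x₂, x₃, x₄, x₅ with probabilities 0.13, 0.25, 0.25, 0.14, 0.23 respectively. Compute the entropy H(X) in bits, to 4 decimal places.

2.2674 bits

H = −Σ pᵢ log₂ pᵢ.
−0.13·log₂(0.13) = 0.3826
−0.25·log₂(0.25) = 0.5000
−0.25·log₂(0.25) = 0.5000
−0.14·log₂(0.14) = 0.3971
−0.23·log₂(0.23) = 0.4877
Sum ≈ 2.2674 → 2.2674 bits.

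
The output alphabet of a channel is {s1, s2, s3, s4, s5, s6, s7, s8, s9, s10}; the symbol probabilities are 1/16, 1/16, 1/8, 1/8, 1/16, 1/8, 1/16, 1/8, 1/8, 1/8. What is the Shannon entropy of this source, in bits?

3.25 bits

Each probability is a power of 1/2, so log₂(1/p) is an integer.
H = Σ p·log₂(1/p) = 1/16·4 + 1/16·4 + 1/8·3 + 1/8·3 + 1/16·4 + 1/8·3 + 1/16·4 + 1/8·3 + 1/8·3 + 1/8·3 = 3.25 bits.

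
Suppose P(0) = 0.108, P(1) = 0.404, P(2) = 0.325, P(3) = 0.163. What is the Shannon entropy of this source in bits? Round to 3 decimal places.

H = −Σ pᵢ log₂ pᵢ.
−0.108·log₂(0.108) = 0.3468
−0.404·log₂(0.404) = 0.5283
−0.325·log₂(0.325) = 0.5270
−0.163·log₂(0.163) = 0.4266
Sum ≈ 1.8286 → 1.829 bits.

1.829 bits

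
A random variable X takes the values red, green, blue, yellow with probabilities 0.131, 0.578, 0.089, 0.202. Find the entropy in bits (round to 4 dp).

H = −Σ pᵢ log₂ pᵢ.
−0.131·log₂(0.131) = 0.3841
−0.578·log₂(0.578) = 0.4571
−0.089·log₂(0.089) = 0.3106
−0.202·log₂(0.202) = 0.4661
Sum ≈ 1.6180 → 1.6180 bits.

1.6180 bits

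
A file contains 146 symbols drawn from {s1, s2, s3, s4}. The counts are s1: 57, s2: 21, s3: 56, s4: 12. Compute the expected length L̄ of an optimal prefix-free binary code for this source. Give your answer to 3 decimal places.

1.836 bits/symbol

Probabilities are the counts divided by 146.
Repeatedly combine the two least-probable nodes; the expected code length is the sum of the merged weights.
merge 6/73 + 21/146 → 33/146
merge 33/146 + 28/73 → 89/146
merge 57/146 + 89/146 → 1
L = 33/146 + 89/146 + 1 = 134/73 ≈ 1.836 bits/symbol.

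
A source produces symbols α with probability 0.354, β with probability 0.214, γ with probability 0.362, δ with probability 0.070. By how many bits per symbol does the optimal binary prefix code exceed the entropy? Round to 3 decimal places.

0.116 bits

Entropy H = −Σ p log₂ p ≈ 1.8056 bits.
Huffman merges: 7/100+107/500→71/250; 71/250+177/500→319/500; 181/500+319/500→1. L = 961/500 ≈ 1.9220.
L − H = 1.9220 − 1.8056 = 0.116 bits.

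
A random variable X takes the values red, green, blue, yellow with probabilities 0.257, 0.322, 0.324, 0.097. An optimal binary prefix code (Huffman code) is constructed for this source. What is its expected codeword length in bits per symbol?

Repeatedly combine the two least-probable nodes; the expected code length is the sum of the merged weights.
merge 97/1000 + 257/1000 → 177/500
merge 161/500 + 81/250 → 323/500
merge 177/500 + 323/500 → 1
L = 177/500 + 323/500 + 1 = 2 bits/symbol.

2 bits/symbol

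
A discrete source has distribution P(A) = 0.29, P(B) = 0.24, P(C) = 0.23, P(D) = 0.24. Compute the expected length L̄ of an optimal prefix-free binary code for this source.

2 bits/symbol

Repeatedly combine the two least-probable nodes; the expected code length is the sum of the merged weights.
merge 23/100 + 6/25 → 47/100
merge 6/25 + 29/100 → 53/100
merge 47/100 + 53/100 → 1
L = 47/100 + 53/100 + 1 = 2 bits/symbol.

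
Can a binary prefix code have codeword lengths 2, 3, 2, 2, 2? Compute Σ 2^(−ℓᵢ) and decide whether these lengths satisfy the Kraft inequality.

1.125; no

With common denominator 2^3 = 8: Σ 2^(−ℓᵢ) = 2/8 + 1/8 + 2/8 + 2/8 + 2/8 = 9/8 = 1.125.
Kraft's inequality requires Σ ≤ 1; here Σ = 1.125 > 1, so no such prefix code exists.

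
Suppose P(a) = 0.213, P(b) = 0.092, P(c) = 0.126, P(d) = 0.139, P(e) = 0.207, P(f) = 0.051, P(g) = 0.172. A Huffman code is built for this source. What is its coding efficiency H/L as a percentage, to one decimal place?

98.8%

Entropy H = −Σ p log₂ p ≈ 2.6903 bits.
Huffman merges: 51/1000+23/250→143/1000; 63/500+139/1000→53/200; 143/1000+43/250→63/200; 207/1000+213/1000→21/50; 53/200+63/200→29/50; 21/50+29/50→1. L = 2723/1000 ≈ 2.7230.
Efficiency = H/L = 2.6903/2.7230 = 98.8%.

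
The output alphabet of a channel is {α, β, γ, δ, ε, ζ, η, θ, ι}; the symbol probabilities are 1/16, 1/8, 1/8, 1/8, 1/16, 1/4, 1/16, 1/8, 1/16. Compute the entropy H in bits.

3 bits

Each probability is a power of 1/2, so log₂(1/p) is an integer.
H = Σ p·log₂(1/p) = 1/16·4 + 1/8·3 + 1/8·3 + 1/8·3 + 1/16·4 + 1/4·2 + 1/16·4 + 1/8·3 + 1/16·4 = 3 bits.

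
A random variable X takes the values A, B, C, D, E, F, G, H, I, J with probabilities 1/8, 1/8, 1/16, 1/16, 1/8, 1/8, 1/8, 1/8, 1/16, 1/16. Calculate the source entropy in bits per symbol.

3.25 bits

Each probability is a power of 1/2, so log₂(1/p) is an integer.
H = Σ p·log₂(1/p) = 1/8·3 + 1/8·3 + 1/16·4 + 1/16·4 + 1/8·3 + 1/8·3 + 1/8·3 + 1/8·3 + 1/16·4 + 1/16·4 = 3.25 bits.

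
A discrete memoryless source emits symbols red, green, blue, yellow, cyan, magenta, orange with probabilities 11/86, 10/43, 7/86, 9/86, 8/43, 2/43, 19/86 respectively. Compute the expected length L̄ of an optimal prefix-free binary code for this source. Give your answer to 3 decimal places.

Repeatedly combine the two least-probable nodes; the expected code length is the sum of the merged weights.
merge 2/43 + 7/86 → 11/86
merge 9/86 + 11/86 → 10/43
merge 11/86 + 8/43 → 27/86
merge 19/86 + 10/43 → 39/86
merge 10/43 + 27/86 → 47/86
merge 39/86 + 47/86 → 1
L = 11/86 + 10/43 + 27/86 + 39/86 + 47/86 + 1 = 115/43 ≈ 2.674 bits/symbol.

2.674 bits/symbol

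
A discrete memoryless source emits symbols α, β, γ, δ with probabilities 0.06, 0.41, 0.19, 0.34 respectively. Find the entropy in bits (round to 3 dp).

H = −Σ pᵢ log₂ pᵢ.
−0.06·log₂(0.06) = 0.2435
−0.41·log₂(0.41) = 0.5274
−0.19·log₂(0.19) = 0.4552
−0.34·log₂(0.34) = 0.5292
Sum ≈ 1.7553 → 1.755 bits.

1.755 bits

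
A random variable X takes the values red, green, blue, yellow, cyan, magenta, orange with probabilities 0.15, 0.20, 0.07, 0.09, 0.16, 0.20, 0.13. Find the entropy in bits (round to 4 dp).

2.7262 bits

H = −Σ pᵢ log₂ pᵢ.
−0.15·log₂(0.15) = 0.4105
−0.20·log₂(0.20) = 0.4644
−0.07·log₂(0.07) = 0.2686
−0.09·log₂(0.09) = 0.3127
−0.16·log₂(0.16) = 0.4230
−0.20·log₂(0.20) = 0.4644
−0.13·log₂(0.13) = 0.3826
Sum ≈ 2.7262 → 2.7262 bits.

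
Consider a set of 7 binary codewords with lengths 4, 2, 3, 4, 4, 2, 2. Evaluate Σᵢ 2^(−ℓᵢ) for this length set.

With common denominator 2^4 = 16: Σ 2^(−ℓᵢ) = 1/16 + 4/16 + 2/16 + 1/16 + 1/16 + 4/16 + 4/16 = 17/16 = 1.0625.

1.0625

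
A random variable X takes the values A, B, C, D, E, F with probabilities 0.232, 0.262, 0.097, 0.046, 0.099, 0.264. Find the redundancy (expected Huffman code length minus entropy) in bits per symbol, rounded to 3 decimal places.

Entropy H = −Σ p log₂ p ≈ 2.3637 bits.
Huffman merges: 23/500+97/1000→143/1000; 99/1000+143/1000→121/500; 29/125+121/500→237/500; 131/500+33/125→263/500; 237/500+263/500→1. L = 477/200 ≈ 2.3850.
L − H = 2.3850 − 2.3637 = 0.021 bits.

0.021 bits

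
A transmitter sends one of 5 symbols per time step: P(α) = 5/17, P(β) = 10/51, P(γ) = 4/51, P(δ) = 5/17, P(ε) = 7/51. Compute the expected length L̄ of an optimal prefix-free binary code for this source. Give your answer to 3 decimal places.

2.216 bits/symbol

Repeatedly combine the two least-probable nodes; the expected code length is the sum of the merged weights.
merge 4/51 + 7/51 → 11/51
merge 10/51 + 11/51 → 7/17
merge 5/17 + 5/17 → 10/17
merge 7/17 + 10/17 → 1
L = 11/51 + 7/17 + 10/17 + 1 = 113/51 ≈ 2.216 bits/symbol.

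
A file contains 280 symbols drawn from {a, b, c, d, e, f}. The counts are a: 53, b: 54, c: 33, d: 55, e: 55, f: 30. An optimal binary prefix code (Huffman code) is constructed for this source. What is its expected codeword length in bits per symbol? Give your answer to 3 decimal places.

2.607 bits/symbol

Probabilities are the counts divided by 280.
Repeatedly combine the two least-probable nodes; the expected code length is the sum of the merged weights.
merge 3/28 + 33/280 → 9/40
merge 53/280 + 27/140 → 107/280
merge 11/56 + 11/56 → 11/28
merge 9/40 + 107/280 → 17/28
merge 11/28 + 17/28 → 1
L = 9/40 + 107/280 + 11/28 + 17/28 + 1 = 73/28 ≈ 2.607 bits/symbol.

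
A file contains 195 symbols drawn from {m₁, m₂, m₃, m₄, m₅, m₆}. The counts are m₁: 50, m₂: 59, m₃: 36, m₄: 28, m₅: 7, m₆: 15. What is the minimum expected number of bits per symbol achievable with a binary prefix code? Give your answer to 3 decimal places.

2.369 bits/symbol

Probabilities are the counts divided by 195.
Repeatedly combine the two least-probable nodes; the expected code length is the sum of the merged weights.
merge 7/195 + 1/13 → 22/195
merge 22/195 + 28/195 → 10/39
merge 12/65 + 10/39 → 86/195
merge 10/39 + 59/195 → 109/195
merge 86/195 + 109/195 → 1
L = 22/195 + 10/39 + 86/195 + 109/195 + 1 = 154/65 ≈ 2.369 bits/symbol.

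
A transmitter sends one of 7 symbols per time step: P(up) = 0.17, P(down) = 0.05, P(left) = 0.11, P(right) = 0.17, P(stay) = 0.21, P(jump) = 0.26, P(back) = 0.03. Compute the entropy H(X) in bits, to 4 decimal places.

2.5654 bits

H = −Σ pᵢ log₂ pᵢ.
−0.17·log₂(0.17) = 0.4346
−0.05·log₂(0.05) = 0.2161
−0.11·log₂(0.11) = 0.3503
−0.17·log₂(0.17) = 0.4346
−0.21·log₂(0.21) = 0.4728
−0.26·log₂(0.26) = 0.5053
−0.03·log₂(0.03) = 0.1518
Sum ≈ 2.5654 → 2.5654 bits.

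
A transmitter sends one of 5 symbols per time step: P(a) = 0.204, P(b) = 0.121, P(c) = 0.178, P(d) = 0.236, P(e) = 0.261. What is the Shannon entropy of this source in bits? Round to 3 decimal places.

2.277 bits

H = −Σ pᵢ log₂ pᵢ.
−0.204·log₂(0.204) = 0.4678
−0.121·log₂(0.121) = 0.3687
−0.178·log₂(0.178) = 0.4432
−0.236·log₂(0.236) = 0.4916
−0.261·log₂(0.261) = 0.5058
Sum ≈ 2.2772 → 2.277 bits.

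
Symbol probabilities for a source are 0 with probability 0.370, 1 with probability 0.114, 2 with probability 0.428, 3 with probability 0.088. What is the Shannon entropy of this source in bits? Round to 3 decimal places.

1.720 bits

H = −Σ pᵢ log₂ pᵢ.
−0.370·log₂(0.370) = 0.5307
−0.114·log₂(0.114) = 0.3571
−0.428·log₂(0.428) = 0.5240
−0.088·log₂(0.088) = 0.3086
Sum ≈ 1.7204 → 1.720 bits.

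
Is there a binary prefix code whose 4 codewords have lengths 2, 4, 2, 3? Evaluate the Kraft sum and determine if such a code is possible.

With common denominator 2^4 = 16: Σ 2^(−ℓᵢ) = 4/16 + 1/16 + 4/16 + 2/16 = 11/16 = 0.6875.
Kraft's inequality requires Σ ≤ 1; here Σ = 0.6875 ≤ 1, so such a prefix code exists.

0.6875; yes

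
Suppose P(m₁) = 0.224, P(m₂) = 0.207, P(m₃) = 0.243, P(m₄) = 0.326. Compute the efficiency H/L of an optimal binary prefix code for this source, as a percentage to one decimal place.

Entropy H = −Σ p log₂ p ≈ 1.9770 bits.
Huffman merges: 207/1000+28/125→431/1000; 243/1000+163/500→569/1000; 431/1000+569/1000→1. L = 2 ≈ 2.0000.
Efficiency = H/L = 1.9770/2.0000 = 98.8%.

98.8%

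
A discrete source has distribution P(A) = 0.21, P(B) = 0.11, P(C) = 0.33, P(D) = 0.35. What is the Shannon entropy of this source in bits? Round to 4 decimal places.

H = −Σ pᵢ log₂ pᵢ.
−0.21·log₂(0.21) = 0.4728
−0.11·log₂(0.11) = 0.3503
−0.33·log₂(0.33) = 0.5278
−0.35·log₂(0.35) = 0.5301
Sum ≈ 1.8810 → 1.8810 bits.

1.8810 bits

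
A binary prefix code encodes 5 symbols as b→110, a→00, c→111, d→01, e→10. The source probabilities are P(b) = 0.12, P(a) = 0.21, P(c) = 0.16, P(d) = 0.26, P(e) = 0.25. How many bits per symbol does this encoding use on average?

L̄ = Σ pᵢ·ℓᵢ = 0.12·3 + 0.21·2 + 0.16·3 + 0.26·2 + 0.25·2 = 2.28 bits/symbol.

2.28 bits/symbol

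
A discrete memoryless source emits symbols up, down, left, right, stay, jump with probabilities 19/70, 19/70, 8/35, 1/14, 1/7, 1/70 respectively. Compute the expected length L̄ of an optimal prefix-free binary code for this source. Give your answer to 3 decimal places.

Repeatedly combine the two least-probable nodes; the expected code length is the sum of the merged weights.
merge 1/70 + 1/14 → 3/35
merge 3/35 + 1/7 → 8/35
merge 8/35 + 8/35 → 16/35
merge 19/70 + 19/70 → 19/35
merge 16/35 + 19/35 → 1
L = 3/35 + 8/35 + 16/35 + 19/35 + 1 = 81/35 ≈ 2.314 bits/symbol.

2.314 bits/symbol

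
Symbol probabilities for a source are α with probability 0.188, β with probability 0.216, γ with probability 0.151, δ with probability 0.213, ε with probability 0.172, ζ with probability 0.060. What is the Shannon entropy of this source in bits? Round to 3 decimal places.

H = −Σ pᵢ log₂ pᵢ.
−0.188·log₂(0.188) = 0.4533
−0.216·log₂(0.216) = 0.4776
−0.151·log₂(0.151) = 0.4118
−0.213·log₂(0.213) = 0.4752
−0.172·log₂(0.172) = 0.4368
−0.060·log₂(0.060) = 0.2435
Sum ≈ 2.4982 → 2.498 bits.

2.498 bits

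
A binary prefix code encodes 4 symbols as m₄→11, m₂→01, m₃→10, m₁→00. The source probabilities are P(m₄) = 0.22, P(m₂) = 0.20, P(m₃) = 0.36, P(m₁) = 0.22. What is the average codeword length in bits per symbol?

L̄ = Σ pᵢ·ℓᵢ = 0.22·2 + 0.20·2 + 0.36·2 + 0.22·2 = 2 bits/symbol.

2 bits/symbol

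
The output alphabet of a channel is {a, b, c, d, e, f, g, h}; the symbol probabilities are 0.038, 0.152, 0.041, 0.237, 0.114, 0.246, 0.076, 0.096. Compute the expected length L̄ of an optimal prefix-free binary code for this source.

2.751 bits/symbol

Repeatedly combine the two least-probable nodes; the expected code length is the sum of the merged weights.
merge 19/500 + 41/1000 → 79/1000
merge 19/250 + 79/1000 → 31/200
merge 12/125 + 57/500 → 21/100
merge 19/125 + 31/200 → 307/1000
merge 21/100 + 237/1000 → 447/1000
merge 123/500 + 307/1000 → 553/1000
merge 447/1000 + 553/1000 → 1
L = 79/1000 + 31/200 + 21/100 + 307/1000 + 447/1000 + 553/1000 + 1 = 2751/1000 = 2.751 bits/symbol.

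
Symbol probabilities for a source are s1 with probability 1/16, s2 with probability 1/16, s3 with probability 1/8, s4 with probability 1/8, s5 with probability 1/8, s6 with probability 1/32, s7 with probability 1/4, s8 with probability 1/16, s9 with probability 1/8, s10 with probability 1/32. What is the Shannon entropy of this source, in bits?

3.0625 bits

Each probability is a power of 1/2, so log₂(1/p) is an integer.
H = Σ p·log₂(1/p) = 1/16·4 + 1/16·4 + 1/8·3 + 1/8·3 + 1/8·3 + 1/32·5 + 1/4·2 + 1/16·4 + 1/8·3 + 1/32·5 = 3.0625 bits.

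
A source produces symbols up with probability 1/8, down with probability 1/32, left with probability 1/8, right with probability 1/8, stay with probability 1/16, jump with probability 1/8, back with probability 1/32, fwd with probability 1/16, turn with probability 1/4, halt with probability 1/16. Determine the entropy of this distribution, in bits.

Each probability is a power of 1/2, so log₂(1/p) is an integer.
H = Σ p·log₂(1/p) = 1/8·3 + 1/32·5 + 1/8·3 + 1/8·3 + 1/16·4 + 1/8·3 + 1/32·5 + 1/16·4 + 1/4·2 + 1/16·4 = 3.0625 bits.

3.0625 bits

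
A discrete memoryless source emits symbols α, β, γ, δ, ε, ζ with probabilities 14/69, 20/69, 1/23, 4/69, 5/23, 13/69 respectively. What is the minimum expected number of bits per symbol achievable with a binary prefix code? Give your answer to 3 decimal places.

Repeatedly combine the two least-probable nodes; the expected code length is the sum of the merged weights.
merge 1/23 + 4/69 → 7/69
merge 7/69 + 13/69 → 20/69
merge 14/69 + 5/23 → 29/69
merge 20/69 + 20/69 → 40/69
merge 29/69 + 40/69 → 1
L = 7/69 + 20/69 + 29/69 + 40/69 + 1 = 55/23 ≈ 2.391 bits/symbol.

2.391 bits/symbol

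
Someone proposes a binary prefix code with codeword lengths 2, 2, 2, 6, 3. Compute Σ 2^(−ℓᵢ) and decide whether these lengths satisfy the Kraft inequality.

With common denominator 2^6 = 64: Σ 2^(−ℓᵢ) = 16/64 + 16/64 + 16/64 + 1/64 + 8/64 = 57/64 = 0.890625.
Kraft's inequality requires Σ ≤ 1; here Σ = 0.890625 ≤ 1, so such a prefix code exists.

0.890625; yes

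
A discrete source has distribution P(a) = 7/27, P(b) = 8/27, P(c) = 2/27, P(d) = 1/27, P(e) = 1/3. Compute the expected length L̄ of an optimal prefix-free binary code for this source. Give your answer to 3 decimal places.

Repeatedly combine the two least-probable nodes; the expected code length is the sum of the merged weights.
merge 1/27 + 2/27 → 1/9
merge 1/9 + 7/27 → 10/27
merge 8/27 + 1/3 → 17/27
merge 10/27 + 17/27 → 1
L = 1/9 + 10/27 + 17/27 + 1 = 19/9 ≈ 2.111 bits/symbol.

2.111 bits/symbol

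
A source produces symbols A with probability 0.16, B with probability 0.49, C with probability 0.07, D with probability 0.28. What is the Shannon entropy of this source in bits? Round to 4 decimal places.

1.7101 bits

H = −Σ pᵢ log₂ pᵢ.
−0.16·log₂(0.16) = 0.4230
−0.49·log₂(0.49) = 0.5043
−0.07·log₂(0.07) = 0.2686
−0.28·log₂(0.28) = 0.5142
Sum ≈ 1.7101 → 1.7101 bits.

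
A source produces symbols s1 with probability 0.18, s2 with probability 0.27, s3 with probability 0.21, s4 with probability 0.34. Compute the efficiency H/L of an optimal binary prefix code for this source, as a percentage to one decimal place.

Entropy H = −Σ p log₂ p ≈ 1.9573 bits.
Huffman merges: 9/50+21/100→39/100; 27/100+17/50→61/100; 39/100+61/100→1. L = 2 ≈ 2.0000.
Efficiency = H/L = 1.9573/2.0000 = 97.9%.

97.9%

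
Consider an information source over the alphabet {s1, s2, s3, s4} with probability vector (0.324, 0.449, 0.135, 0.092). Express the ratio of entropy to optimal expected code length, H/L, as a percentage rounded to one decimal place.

Entropy H = −Σ p log₂ p ≈ 1.7522 bits.
Huffman merges: 23/250+27/200→227/1000; 227/1000+81/250→551/1000; 449/1000+551/1000→1. L = 889/500 ≈ 1.7780.
Efficiency = H/L = 1.7522/1.7780 = 98.5%.

98.5%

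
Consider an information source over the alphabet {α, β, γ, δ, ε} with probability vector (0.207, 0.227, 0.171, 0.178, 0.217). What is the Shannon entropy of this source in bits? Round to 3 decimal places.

H = −Σ pᵢ log₂ pᵢ.
−0.207·log₂(0.207) = 0.4704
−0.227·log₂(0.227) = 0.4856
−0.171·log₂(0.171) = 0.4357
−0.178·log₂(0.178) = 0.4432
−0.217·log₂(0.217) = 0.4783
Sum ≈ 2.3132 → 2.313 bits.

2.313 bits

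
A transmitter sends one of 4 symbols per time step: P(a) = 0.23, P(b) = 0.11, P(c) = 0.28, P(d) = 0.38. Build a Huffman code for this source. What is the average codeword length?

1.96 bits/symbol

Repeatedly combine the two least-probable nodes; the expected code length is the sum of the merged weights.
merge 11/100 + 23/100 → 17/50
merge 7/25 + 17/50 → 31/50
merge 19/50 + 31/50 → 1
L = 17/50 + 31/50 + 1 = 49/25 = 1.96 bits/symbol.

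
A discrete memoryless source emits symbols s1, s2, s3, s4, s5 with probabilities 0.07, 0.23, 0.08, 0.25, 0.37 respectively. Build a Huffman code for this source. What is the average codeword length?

2.15 bits/symbol

Repeatedly combine the two least-probable nodes; the expected code length is the sum of the merged weights.
merge 7/100 + 2/25 → 3/20
merge 3/20 + 23/100 → 19/50
merge 1/4 + 37/100 → 31/50
merge 19/50 + 31/50 → 1
L = 3/20 + 19/50 + 31/50 + 1 = 43/20 = 2.15 bits/symbol.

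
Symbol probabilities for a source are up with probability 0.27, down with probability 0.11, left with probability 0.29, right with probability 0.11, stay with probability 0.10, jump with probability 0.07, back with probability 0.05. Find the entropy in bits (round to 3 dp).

H = −Σ pᵢ log₂ pᵢ.
−0.27·log₂(0.27) = 0.5100
−0.11·log₂(0.11) = 0.3503
−0.29·log₂(0.29) = 0.5179
−0.11·log₂(0.11) = 0.3503
−0.10·log₂(0.10) = 0.3322
−0.07·log₂(0.07) = 0.2686
−0.05·log₂(0.05) = 0.2161
Sum ≈ 2.5453 → 2.545 bits.

2.545 bits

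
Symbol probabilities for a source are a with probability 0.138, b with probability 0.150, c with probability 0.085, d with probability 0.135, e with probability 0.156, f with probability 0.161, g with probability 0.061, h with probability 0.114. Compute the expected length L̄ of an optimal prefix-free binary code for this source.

2.985 bits/symbol

Repeatedly combine the two least-probable nodes; the expected code length is the sum of the merged weights.
merge 61/1000 + 17/200 → 73/500
merge 57/500 + 27/200 → 249/1000
merge 69/500 + 73/500 → 71/250
merge 3/20 + 39/250 → 153/500
merge 161/1000 + 249/1000 → 41/100
merge 71/250 + 153/500 → 59/100
merge 41/100 + 59/100 → 1
L = 73/500 + 249/1000 + 71/250 + 153/500 + 41/100 + 59/100 + 1 = 597/200 = 2.985 bits/symbol.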